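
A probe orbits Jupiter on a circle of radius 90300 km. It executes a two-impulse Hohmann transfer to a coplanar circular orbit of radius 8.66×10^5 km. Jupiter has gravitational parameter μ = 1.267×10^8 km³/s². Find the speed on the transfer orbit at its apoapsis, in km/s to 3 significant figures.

The Hohmann ellipse has a_t = (r₁ + r₂)/2 = 4.7815×10^5 km.
The apoapsis of the transfer ellipse is at r = 8.660×10^5 km.
From the vis-viva equation, v = √[μ(2/r − 1/a_t)] = 5.256 km/s.

v = 5.26 km/s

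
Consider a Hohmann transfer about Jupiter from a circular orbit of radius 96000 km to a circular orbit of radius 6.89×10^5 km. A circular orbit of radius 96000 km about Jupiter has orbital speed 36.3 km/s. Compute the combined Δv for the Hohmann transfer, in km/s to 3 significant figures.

From the circular-orbit relation v² = μ/r at r = 96000 km: μ = v²r = (36.3)² × 96000 = 1.26498×10^8 km³/s².
Semi-major axis of the transfer orbit: a_t = (96000 + 6.890×10^5)/2 = 3.925×10^5 km.
Circular speed at r₁: v₁ = √(μ/r₁) = √(1.26498×10^8/96000) = 36.30 km/s.
Transfer-orbit speed at r₁ (vis-viva equation): v_p = √[μ(2/r₁ − 1/a_t)] = 48.09 km/s.
First burn Δv₁ = |v_p − v₁| = 11.79 km/s.
At r₂, v₂ = √(μ/r₂) = 13.55 km/s.
Transfer-orbit speed at r₂: v_a = √[μ(2/r₂ − 1/a_t)] = 6.701 km/s.
Second burn Δv₂ = |v₂ − v_a| = 6.849 km/s.
Total Δv = Δv₁ + Δv₂ = 18.64 km/s.

Δv = 18.6 km/s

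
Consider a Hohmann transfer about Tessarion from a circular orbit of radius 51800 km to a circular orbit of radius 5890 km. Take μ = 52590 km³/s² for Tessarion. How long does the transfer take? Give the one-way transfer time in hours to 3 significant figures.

t = 18.6 hours

Transfer-ellipse semi-major axis a_t = (r₁ + r₂)/2 = (51800 + 5890)/2 = 28845 km.
By Kepler's third law the transfer-orbit period is T = 2π√(a_t³/μ), so t = T/2 = 67110 s.
Converting: 67110 s ÷ 3600 s/hour = 18.6 hours.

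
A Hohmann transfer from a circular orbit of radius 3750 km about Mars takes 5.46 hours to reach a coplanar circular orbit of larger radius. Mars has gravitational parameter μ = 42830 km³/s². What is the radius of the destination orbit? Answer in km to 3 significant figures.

r₂ = 20000 km

Transfer time t = 5.46 hours = 19656 s, and t = π√(a_t³/μ).
So a_t = (μ t²/π²)^(1/3) = (42830 × (19656)² / π²)^(1/3) = 11880 km.
Since a_t = (r₁ + r₂)/2, r₂ = 2a_t − r₁ = 2×11880 − 3750 = 20010 km.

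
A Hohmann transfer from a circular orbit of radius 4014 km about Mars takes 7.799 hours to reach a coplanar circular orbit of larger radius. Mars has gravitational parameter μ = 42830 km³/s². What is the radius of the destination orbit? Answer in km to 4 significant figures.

Transfer time t = 7.799 hours = 28076.4 s, and t = π√(a_t³/μ).
So a_t = (μ t²/π²)^(1/3) = (42830 × (28076.4)² / π²)^(1/3) = 15068 km.
Since a_t = (r₁ + r₂)/2, r₂ = 2a_t − r₁ = 2×15068 − 4014 = 26122 km.

r₂ = 26120 km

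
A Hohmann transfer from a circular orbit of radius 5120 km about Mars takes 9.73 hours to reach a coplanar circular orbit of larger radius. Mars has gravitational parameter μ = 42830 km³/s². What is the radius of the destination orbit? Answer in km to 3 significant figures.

Transfer time t = 9.73 hours = 35028 s, and t = π√(a_t³/μ).
So a_t = (μ t²/π²)^(1/3) = (42830 × (35028)² / π²)^(1/3) = 17462 km.
Since a_t = (r₁ + r₂)/2, r₂ = 2a_t − r₁ = 2×17462 − 5120 = 29804 km.

r₂ = 29800 km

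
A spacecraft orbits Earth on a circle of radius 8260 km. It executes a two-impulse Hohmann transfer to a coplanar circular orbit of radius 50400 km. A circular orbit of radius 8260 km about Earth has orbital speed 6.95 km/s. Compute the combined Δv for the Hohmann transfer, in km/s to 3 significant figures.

From the circular-orbit relation v² = μ/r at r = 8260 km: μ = v²r = (6.95)² × 8260 = 3.98979×10^5 km³/s².
Transfer-ellipse semi-major axis a_t = (r₁ + r₂)/2 = (8260 + 50400)/2 = 29330 km.
At r₁ the circular-orbit speed is v₁ = √(μ/r₁) = 6.950 km/s.
On the transfer ellipse at r₁, vis-viva gives v_p = √[μ(2/r₁ − 1/a_t)] = 9.111 km/s.
First burn Δv₁ = |v_p − v₁| = 2.161 km/s.
Circular speed at r₂: v₂ = √(μ/r₂) = 2.81358 km/s.
Transfer-orbit speed at r₂: v_a = √[μ(2/r₂ − 1/a_t)] = 1.49312 km/s.
Second burn Δv₂ = |v₂ − v_a| = 1.320 km/s.
Δv = Δv₁ + Δv₂ = 2.161 + 1.320 = 3.481 km/s.

Δv = 3.48 km/s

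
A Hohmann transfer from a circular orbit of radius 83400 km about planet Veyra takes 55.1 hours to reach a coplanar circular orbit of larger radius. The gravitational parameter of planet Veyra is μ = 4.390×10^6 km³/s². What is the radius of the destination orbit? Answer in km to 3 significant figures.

Transfer time t = 55.1 hours = 1.9836×10^5 s, and t = π√(a_t³/μ).
So a_t = (μ t²/π²)^(1/3) = (4.390×10^6 × (1.9836×10^5)² / π²)^(1/3) = 2.5963×10^5 km.
Since a_t = (r₁ + r₂)/2, r₂ = 2a_t − r₁ = 2×2.5963×10^5 − 83400 = 4.3586×10^5 km.

r₂ = 4.36×10^5 km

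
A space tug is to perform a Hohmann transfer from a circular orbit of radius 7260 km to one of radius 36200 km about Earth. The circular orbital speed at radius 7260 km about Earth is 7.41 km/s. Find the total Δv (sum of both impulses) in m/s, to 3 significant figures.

Δv = 3550 m/s

From the circular-orbit relation v² = μ/r at r = 7260 km: μ = v²r = (7.41)² × 7260 = 3.98633×10^5 km³/s².
Semi-major axis of the transfer orbit: a_t = (7260 + 36200)/2 = 21730 km.
Circular speed at r₁: v₁ = √(μ/r₁) = √(3.98633×10^5/7260) = 7.410 km/s.
On the transfer ellipse at r₁, vis-viva gives v_p = √[μ(2/r₁ − 1/a_t)] = 9.564 km/s.
First burn Δv₁ = |v_p − v₁| = 2.154 km/s.
Circular speed at r₂: v₂ = √(μ/r₂) = 3.318 km/s.
Transfer-orbit speed at r₂: v_a = √[μ(2/r₂ − 1/a_t)] = 1.918 km/s.
Second burn Δv₂ = |v₂ − v_a| = 1.400 km/s.
Δv = Δv₁ + Δv₂ = 2.154 + 1.400 = 3.554 km/s.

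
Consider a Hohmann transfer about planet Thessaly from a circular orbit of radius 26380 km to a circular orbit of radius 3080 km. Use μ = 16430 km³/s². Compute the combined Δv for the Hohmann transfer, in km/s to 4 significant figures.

Δv = 1.210 km/s

Transfer-ellipse semi-major axis a_t = (r₁ + r₂)/2 = (26380 + 3080)/2 = 14730 km.
At r₁ the circular-orbit speed is v₁ = √(μ/r₁) = 0.78919 km/s.
On the transfer ellipse at r₁, v² = μ(2/r − 1/a) gives v_a = √[μ(2/r₁ − 1/a_t)] = 0.36087 km/s.
First burn Δv₁ = |v_a − v₁| = 0.42832 km/s.
At r₂, v₂ = √(μ/r₂) = 2.309635 km/s.
Transfer-orbit speed at r₂: v_p = √[μ(2/r₂ − 1/a_t)] = 3.090861 km/s.
Second burn Δv₂ = |v₂ − v_p| = 0.78123 km/s.
Δv = Δv₁ + Δv₂ = 0.42832 + 0.78123 = 1.210 km/s.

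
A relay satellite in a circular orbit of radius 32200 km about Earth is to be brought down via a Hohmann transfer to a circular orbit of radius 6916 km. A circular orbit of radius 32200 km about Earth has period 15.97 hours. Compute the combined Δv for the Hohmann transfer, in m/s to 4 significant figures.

Δv = 3576 m/s

From Kepler's third law T² = 4π²r³/μ at r = 32200 km, T = 15.97 hours = 15.97 × 3600 s = 57492 s: μ = 4π²r³/T² = 3.98761×10^5 km³/s².
Transfer-ellipse semi-major axis a_t = (r₁ + r₂)/2 = (32200 + 6916)/2 = 19558 km.
Circular speed at r₁: v₁ = √(μ/r₁) = √(3.98761×10^5/32200) = 3.519 km/s.
Transfer-orbit speed at r₁ (vis-viva equation): v_a = √[μ(2/r₁ − 1/a_t)] = 2.093 km/s.
First burn Δv₁ = |v_a − v₁| = 1.426 km/s.
Circular speed at r₂: v₂ = √(μ/r₂) = 7.593 km/s.
Transfer-orbit speed at r₂: v_p = √[μ(2/r₂ − 1/a_t)] = 9.743 km/s.
Second burn Δv₂ = |v₂ − v_p| = 2.150 km/s.
Δv = Δv₁ + Δv₂ = 1.426 + 2.150 = 3.576 km/s.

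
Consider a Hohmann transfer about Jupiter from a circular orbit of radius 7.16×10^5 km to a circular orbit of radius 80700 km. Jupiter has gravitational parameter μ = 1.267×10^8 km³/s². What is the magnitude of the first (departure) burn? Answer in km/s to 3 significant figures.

Transfer-ellipse semi-major axis a_t = (r₁ + r₂)/2 = (7.160×10^5 + 80700)/2 = 3.9835×10^5 km.
Circular speed at r = 7.160×10^5 km: v_c = √(μ/r) = 13.302 km/s.
Vis-viva on the transfer ellipse at r = 7.160×10^5 km gives v_t = √[μ(2/r − 1/a_t)] = 5.9874 km/s.
Δv₁ = |v_t − v_c| = |5.9874 − 13.302| = 7.315 km/s.

Δv₁ = 7.32 km/s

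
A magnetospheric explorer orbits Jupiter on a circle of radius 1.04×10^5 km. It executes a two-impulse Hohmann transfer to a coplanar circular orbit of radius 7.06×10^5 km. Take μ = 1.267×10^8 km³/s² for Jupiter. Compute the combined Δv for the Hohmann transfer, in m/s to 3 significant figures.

Δv = 17800 m/s

Transfer-ellipse semi-major axis a_t = (r₁ + r₂)/2 = (1.040×10^5 + 7.060×10^5)/2 = 4.050×10^5 km.
Circular speed at r₁: v₁ = √(μ/r₁) = √(1.267×10^8/1.040×10^5) = 34.90 km/s.
On the transfer ellipse at r₁, vis-viva gives v_p = √[μ(2/r₁ − 1/a_t)] = 46.08 km/s.
First burn Δv₁ = |v_p − v₁| = 11.18 km/s.
At r₂, v₂ = √(μ/r₂) = 13.3963 km/s.
Transfer-orbit speed at r₂: v_a = √[μ(2/r₂ − 1/a_t)] = 6.78852 km/s.
Second burn Δv₂ = |v₂ − v_a| = 6.608 km/s.
Δv = Δv₁ + Δv₂ = 11.18 + 6.608 = 17.79 km/s.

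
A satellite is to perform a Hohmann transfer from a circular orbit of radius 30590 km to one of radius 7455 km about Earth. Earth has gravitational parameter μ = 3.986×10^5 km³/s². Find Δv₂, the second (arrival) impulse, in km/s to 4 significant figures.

Δv₂ = 1.960 km/s

Semi-major axis of the transfer orbit: a_t = (30590 + 7455)/2 = 19022.5 km.
Circular speed at r = 7455 km: v_c = √(μ/r) = 7.31215 km/s.
Transfer-orbit speed at the same r (vis-viva, a = a_t): v_t = √[μ(2/r − 1/a_t)] = 9.27258 km/s.
Δv₂ = |v_t − v_c| = |9.27258 − 7.31215| = 1.960 km/s.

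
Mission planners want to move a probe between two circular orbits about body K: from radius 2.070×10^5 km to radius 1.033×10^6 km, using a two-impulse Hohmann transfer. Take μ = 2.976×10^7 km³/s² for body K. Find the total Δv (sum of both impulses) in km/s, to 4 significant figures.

Δv = 5.753 km/s

Transfer-ellipse semi-major axis a_t = (r₁ + r₂)/2 = (2.070×10^5 + 1.033×10^6)/2 = 6.200×10^5 km.
Circular speed at r₁: v₁ = √(μ/r₁) = √(2.976×10^7/2.070×10^5) = 11.990 km/s.
Transfer-orbit speed at r₁ (vis-viva): v_p = √[μ(2/r₁ − 1/a_t)] = 15.477 km/s.
First burn Δv₁ = |v_p − v₁| = 3.487 km/s.
At r₂, v₂ = √(μ/r₂) = 5.367 km/s.
Transfer-orbit speed at r₂: v_a = √[μ(2/r₂ − 1/a_t)] = 3.101 km/s.
Second burn Δv₂ = |v₂ − v_a| = 2.266 km/s.
Total Δv = Δv₁ + Δv₂ = 5.753 km/s.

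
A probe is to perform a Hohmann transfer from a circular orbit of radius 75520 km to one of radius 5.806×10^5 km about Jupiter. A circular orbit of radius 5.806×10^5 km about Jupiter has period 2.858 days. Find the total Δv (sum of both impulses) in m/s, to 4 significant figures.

From Kepler's third law T² = 4π²r³/μ at r = 5.806×10^5 km, T = 2.858 days = 2.858 × 86400 s = 2.469312×10^5 s: μ = 4π²r³/T² = 1.26718×10^8 km³/s².
Transfer-ellipse semi-major axis a_t = (r₁ + r₂)/2 = (75520 + 5.806×10^5)/2 = 3.2806×10^5 km.
At r₁ the circular-orbit speed is v₁ = √(μ/r₁) = 40.96269 km/s.
On the transfer ellipse at r₁, vis-viva equation gives v_p = √[μ(2/r₁ − 1/a_t)] = 54.49421 km/s.
First burn Δv₁ = |v_p − v₁| = 13.532 km/s.
At r₂, v₂ = √(μ/r₂) = 14.7734 km/s.
Transfer-orbit speed at r₂: v_a = √[μ(2/r₂ − 1/a_t)] = 7.08819 km/s.
Second burn Δv₂ = |v₂ − v_a| = 7.6852 km/s.
Δv = Δv₁ + Δv₂ = 13.532 + 7.6852 = 21.22 km/s.

Δv = 21220 m/s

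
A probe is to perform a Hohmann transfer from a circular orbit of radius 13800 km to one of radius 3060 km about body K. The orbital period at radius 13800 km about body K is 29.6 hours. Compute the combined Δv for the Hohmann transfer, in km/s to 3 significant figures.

Δv = 0.806 km/s

From Kepler's third law T² = 4π²r³/μ at r = 13800 km, T = 29.6 hours = 29.6 × 3600 s = 1.0656×10^5 s: μ = 4π²r³/T² = 9137.10 km³/s².
Semi-major axis of the transfer orbit: a_t = (13800 + 3060)/2 = 8430 km.
Circular speed at r₁: v₁ = √(μ/r₁) = √(9137.10/13800) = 0.8137 km/s.
Transfer-orbit speed at r₁ (vis-viva): v_a = √[μ(2/r₁ − 1/a_t)] = 0.4902 km/s.
First burn Δv₁ = |v_a − v₁| = 0.3235 km/s.
At r₂, v₂ = √(μ/r₂) = 1.7280 km/s.
Transfer-orbit speed at r₂: v_p = √[μ(2/r₂ − 1/a_t)] = 2.2109 km/s.
Second burn Δv₂ = |v₂ − v_p| = 0.4829 km/s.
Δv = Δv₁ + Δv₂ = 0.3235 + 0.4829 = 0.8064 km/s.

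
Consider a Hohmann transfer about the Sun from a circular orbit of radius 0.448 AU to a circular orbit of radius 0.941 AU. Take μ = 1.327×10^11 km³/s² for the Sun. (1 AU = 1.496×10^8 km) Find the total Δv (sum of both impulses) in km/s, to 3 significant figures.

In km: r₁ = 0.448 × 1.496×10^8 = 6.70208×10^7 km; r₂ = 0.941 × 1.496×10^8 = 1.407736×10^8 km.
The Hohmann ellipse has a_t = (r₁ + r₂)/2 = 1.038972×10^8 km.
At r₁ the circular-orbit speed is v₁ = √(μ/r₁) = 44.497 km/s.
On the transfer ellipse at r₁, v² = μ(2/r − 1/a) gives v_p = √[μ(2/r₁ − 1/a_t)] = 51.795 km/s.
First burn Δv₁ = |v_p − v₁| = 7.298 km/s.
Circular speed at r₂: v₂ = √(μ/r₂) = 30.70258 km/s.
Transfer-orbit speed at r₂: v_a = √[μ(2/r₂ − 1/a_t)] = 24.65913 km/s.
Second burn Δv₂ = |v₂ − v_a| = 6.043 km/s.
Δv = Δv₁ + Δv₂ = 7.298 + 6.043 = 13.34 km/s.

Δv = 13.3 km/s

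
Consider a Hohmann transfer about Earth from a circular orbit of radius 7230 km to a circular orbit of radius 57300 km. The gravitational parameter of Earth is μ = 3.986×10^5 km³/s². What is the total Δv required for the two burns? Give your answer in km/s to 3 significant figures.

Δv = 3.86 km/s

The Hohmann ellipse has a_t = (r₁ + r₂)/2 = 32265 km.
Circular speed at r₁: v₁ = √(μ/r₁) = √(3.986×10^5/7230) = 7.425 km/s.
On the transfer ellipse at r₁, vis-viva equation gives v_p = √[μ(2/r₁ − 1/a_t)] = 9.895 km/s.
First burn Δv₁ = |v_p − v₁| = 2.470 km/s.
At r₂, v₂ = √(μ/r₂) = 2.6375 km/s.
Transfer-orbit speed at r₂: v_a = √[μ(2/r₂ − 1/a_t)] = 1.2485 km/s.
Second burn Δv₂ = |v₂ − v_a| = 1.389 km/s.
Δv = Δv₁ + Δv₂ = 2.470 + 1.389 = 3.859 km/s.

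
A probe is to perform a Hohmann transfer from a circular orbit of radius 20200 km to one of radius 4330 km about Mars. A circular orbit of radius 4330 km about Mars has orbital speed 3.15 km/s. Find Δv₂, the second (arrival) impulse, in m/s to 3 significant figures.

Δv₂ = 893 m/s

From the circular-orbit relation v² = μ/r at r = 4330 km: μ = v²r = (3.15)² × 4330 = 42964.4 km³/s².
Semi-major axis of the transfer orbit: a_t = (20200 + 4330)/2 = 12265 km.
Circular speed at r = 4330 km: v_c = √(μ/r) = 3.1500 km/s.
Vis-viva on the transfer ellipse at r = 4330 km gives v_t = √[μ(2/r − 1/a_t)] = 4.0425 km/s.
Δv₂ = |v_t − v_c| = |4.0425 − 3.1500| = 0.8925 km/s.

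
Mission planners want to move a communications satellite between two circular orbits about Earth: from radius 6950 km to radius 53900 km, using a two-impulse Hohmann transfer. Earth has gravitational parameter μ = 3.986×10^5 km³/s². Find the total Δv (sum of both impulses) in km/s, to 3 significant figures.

Δv = 3.93 km/s

The Hohmann ellipse has a_t = (r₁ + r₂)/2 = 30425 km.
At r₁ the circular-orbit speed is v₁ = √(μ/r₁) = 7.573145 km/s.
Transfer-orbit speed at r₁ (vis-viva equation): v_p = √[μ(2/r₁ − 1/a_t)] = 10.07988 km/s.
First burn Δv₁ = |v_p − v₁| = 2.5067 km/s.
At r₂, v₂ = √(μ/r₂) = 2.7194 km/s.
Transfer-orbit speed at r₂: v_a = √[μ(2/r₂ − 1/a_t)] = 1.2997 km/s.
Second burn Δv₂ = |v₂ − v_a| = 1.4197 km/s.
Total Δv = Δv₁ + Δv₂ = 3.926 km/s.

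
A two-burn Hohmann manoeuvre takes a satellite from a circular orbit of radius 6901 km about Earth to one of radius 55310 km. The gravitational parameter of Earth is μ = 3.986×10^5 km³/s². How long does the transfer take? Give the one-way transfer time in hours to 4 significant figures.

t = 7.583 hours

The Hohmann ellipse has a_t = (r₁ + r₂)/2 = 31105.5 km.
Half the transfer-orbit period gives t = π√(a_t³/μ) = 27300 s.
Converting: 27300 s ÷ 3600 s/hour = 7.583 hours.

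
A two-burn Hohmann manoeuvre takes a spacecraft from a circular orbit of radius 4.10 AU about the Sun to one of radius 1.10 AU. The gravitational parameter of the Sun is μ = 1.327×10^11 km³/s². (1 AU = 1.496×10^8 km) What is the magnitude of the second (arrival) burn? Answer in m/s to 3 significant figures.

In km: r₁ = 4.10 × 1.496×10^8 = 6.1336×10^8 km; r₂ = 1.10 × 1.496×10^8 = 1.6456×10^8 km.
The Hohmann ellipse has a_t = (r₁ + r₂)/2 = 3.8896×10^8 km.
On the circular orbit at r = 1.6456×10^8 km, v_c = √(μ/r) = 28.397 km/s.
Vis-viva on the transfer ellipse at r = 1.6456×10^8 km gives v_t = √[μ(2/r − 1/a_t)] = 35.660 km/s.
Δv₂ = |v_t − v_c| = |35.660 − 28.397| = 7.263 km/s.

Δv₂ = 7260 m/s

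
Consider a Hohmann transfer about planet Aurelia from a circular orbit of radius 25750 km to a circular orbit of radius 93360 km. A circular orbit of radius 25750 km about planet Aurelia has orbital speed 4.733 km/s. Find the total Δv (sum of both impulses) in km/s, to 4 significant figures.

Δv = 2.044 km/s

From the circular-orbit relation v² = μ/r at r = 25750 km: μ = v²r = (4.733)² × 25750 = 5.76833×10^5 km³/s².
The Hohmann ellipse has a_t = (r₁ + r₂)/2 = 59555 km.
Circular speed at r₁: v₁ = √(μ/r₁) = √(5.76833×10^5/25750) = 4.733 km/s.
On the transfer ellipse at r₁, vis-viva equation gives v_p = √[μ(2/r₁ − 1/a_t)] = 5.926 km/s.
First burn Δv₁ = |v_p − v₁| = 1.193 km/s.
At r₂, v₂ = √(μ/r₂) = 2.4857 km/s.
Transfer-orbit speed at r₂: v_a = √[μ(2/r₂ − 1/a_t)] = 1.6345 km/s.
Second burn Δv₂ = |v₂ − v_a| = 0.8512 km/s.
Δv = Δv₁ + Δv₂ = 1.193 + 0.8512 = 2.044 km/s.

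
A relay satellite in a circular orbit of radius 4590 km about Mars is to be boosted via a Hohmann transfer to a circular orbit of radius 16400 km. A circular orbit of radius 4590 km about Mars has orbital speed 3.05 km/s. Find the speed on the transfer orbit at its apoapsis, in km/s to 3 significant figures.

From the circular-orbit relation v² = μ/r at r = 4590 km: μ = v²r = (3.05)² × 4590 = 42698.5 km³/s².
Semi-major axis of the transfer orbit: a_t = (4590 + 16400)/2 = 10495 km.
The apoapsis of the transfer ellipse is at r = 16400 km.
Applying v² = μ(2/r − 1/a_t): v = 1.067 km/s.

v = 1.07 km/s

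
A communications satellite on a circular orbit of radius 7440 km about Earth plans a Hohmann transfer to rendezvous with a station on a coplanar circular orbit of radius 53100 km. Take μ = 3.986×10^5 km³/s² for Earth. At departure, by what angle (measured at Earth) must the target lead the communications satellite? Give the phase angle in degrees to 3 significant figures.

φ = 103°

The Hohmann ellipse has a_t = (r₁ + r₂)/2 = 30270 km.
Transfer time t = π√(a_t³/μ) = 26205.95 s.
The target's mean motion on its circular orbit is ω₂ = √(μ/r₂³) = 5.159729×10^-5 rad/s.
Angle swept by the target during transfer: ω₂·t = 1.35216 rad = 77.47°.
Arrival is 180° from departure on the ellipse, so φ = 180° − 77.47° = 103°.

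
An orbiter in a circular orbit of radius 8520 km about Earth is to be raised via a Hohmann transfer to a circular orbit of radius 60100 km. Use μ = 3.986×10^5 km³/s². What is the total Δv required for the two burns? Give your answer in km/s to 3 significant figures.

The Hohmann ellipse has a_t = (r₁ + r₂)/2 = 34310 km.
At r₁ the circular-orbit speed is v₁ = √(μ/r₁) = 6.840 km/s.
On the transfer ellipse at r₁, vis-viva gives v_p = √[μ(2/r₁ − 1/a_t)] = 9.053 km/s.
First burn Δv₁ = |v_p − v₁| = 2.213 km/s.
Circular speed at r₂: v₂ = √(μ/r₂) = 2.575 km/s.
Transfer-orbit speed at r₂: v_a = √[μ(2/r₂ − 1/a_t)] = 1.283 km/s.
Second burn Δv₂ = |v₂ − v_a| = 1.292 km/s.
Δv = Δv₁ + Δv₂ = 2.213 + 1.292 = 3.505 km/s.

Δv = 3.50 km/s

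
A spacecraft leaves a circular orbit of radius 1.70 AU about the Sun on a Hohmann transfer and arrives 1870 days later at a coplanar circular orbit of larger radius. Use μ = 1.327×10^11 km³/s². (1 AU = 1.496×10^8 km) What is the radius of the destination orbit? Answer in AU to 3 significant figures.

r₂ = 7.73 AU

In km: r₁ = 1.70 × 1.496×10^8 = 2.5432×10^8 km.
Transfer time t = 1870 days = 1.61568×10^8 s, and t = π√(a_t³/μ).
So a_t = (μ t²/π²)^(1/3) = (1.327×10^11 × (1.61568×10^8)² / π²)^(1/3) = 7.0539×10^8 km.
Since a_t = (r₁ + r₂)/2, r₂ = 2a_t − r₁ = 2×7.0539×10^8 − 2.5432×10^8 = 1.15646×10^9 km.
In AU: r₂ = 1.15646×10^9 / 1.496×10^8 = 7.73 AU.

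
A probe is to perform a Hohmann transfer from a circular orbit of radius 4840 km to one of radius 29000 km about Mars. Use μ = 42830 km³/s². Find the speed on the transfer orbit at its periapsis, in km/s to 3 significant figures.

Semi-major axis of the transfer orbit: a_t = (4840 + 29000)/2 = 16920 km.
The periapsis of the transfer ellipse is at r = 4840 km.
From the vis-viva equation, v = √[μ(2/r − 1/a_t)] = 3.894 km/s.

v = 3.89 km/s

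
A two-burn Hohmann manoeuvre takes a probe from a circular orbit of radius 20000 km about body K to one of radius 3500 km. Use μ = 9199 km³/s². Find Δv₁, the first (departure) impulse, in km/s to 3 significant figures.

Semi-major axis of the transfer orbit: a_t = (20000 + 3500)/2 = 11750 km.
On the circular orbit at r = 20000 km, v_c = √(μ/r) = 0.6782 km/s.
Transfer-orbit speed at the same r (vis-viva, a = a_t): v_t = √[μ(2/r − 1/a_t)] = 0.3701 km/s.
Δv₁ = |v_t − v_c| = |0.3701 − 0.6782| = 0.3081 km/s.

Δv₁ = 0.308 km/s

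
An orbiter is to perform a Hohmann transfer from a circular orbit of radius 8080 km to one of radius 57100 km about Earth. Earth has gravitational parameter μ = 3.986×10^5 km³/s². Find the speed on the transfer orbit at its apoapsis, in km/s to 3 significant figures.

v = 1.32 km/s

The Hohmann ellipse has a_t = (r₁ + r₂)/2 = 32590 km.
The apoapsis of the transfer ellipse is at r = 57100 km.
Applying v² = μ(2/r − 1/a_t): v = 1.316 km/s.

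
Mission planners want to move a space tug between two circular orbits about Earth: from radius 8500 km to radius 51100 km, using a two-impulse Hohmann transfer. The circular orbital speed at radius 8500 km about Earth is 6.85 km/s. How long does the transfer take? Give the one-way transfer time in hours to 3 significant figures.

t = 7.11 hours

From the circular-orbit relation v² = μ/r at r = 8500 km: μ = v²r = (6.85)² × 8500 = 3.98841×10^5 km³/s².
The Hohmann ellipse has a_t = (r₁ + r₂)/2 = 29800 km.
Transfer time t = π√(a_t³/μ) = π√((29800)³ / 3.98841×10^5) = 25590 s.
Converting: 25590 s ÷ 3600 s/hour = 7.11 hours.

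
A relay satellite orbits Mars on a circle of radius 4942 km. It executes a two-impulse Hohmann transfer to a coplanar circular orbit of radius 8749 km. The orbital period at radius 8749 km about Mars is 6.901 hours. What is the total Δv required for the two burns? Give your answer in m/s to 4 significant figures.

Δv = 716.9 m/s

From Kepler's third law T² = 4π²r³/μ at r = 8749 km, T = 6.901 hours = 6.901 × 3600 s = 24843.6 s: μ = 4π²r³/T² = 42835.7 km³/s².
Transfer-ellipse semi-major axis a_t = (r₁ + r₂)/2 = (4942 + 8749)/2 = 6845.5 km.
At r₁ the circular-orbit speed is v₁ = √(μ/r₁) = 2.944093 km/s.
On the transfer ellipse at r₁, vis-viva equation gives v_p = √[μ(2/r₁ − 1/a_t)] = 3.328344 km/s.
First burn Δv₁ = |v_p − v₁| = 0.3843 km/s.
Circular speed at r₂: v₂ = √(μ/r₂) = 2.2127 km/s.
Transfer-orbit speed at r₂: v_a = √[μ(2/r₂ − 1/a_t)] = 1.8801 km/s.
Second burn Δv₂ = |v₂ − v_a| = 0.3326 km/s.
Total Δv = Δv₁ + Δv₂ = 0.7169 km/s.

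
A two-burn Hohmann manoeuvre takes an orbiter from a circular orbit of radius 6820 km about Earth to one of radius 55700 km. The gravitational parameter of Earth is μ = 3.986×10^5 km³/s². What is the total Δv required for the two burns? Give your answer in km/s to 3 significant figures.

Transfer-ellipse semi-major axis a_t = (r₁ + r₂)/2 = (6820 + 55700)/2 = 31260 km.
Circular speed at r₁: v₁ = √(μ/r₁) = √(3.986×10^5/6820) = 7.6450 km/s.
Transfer-orbit speed at r₁ (vis-viva equation): v_p = √[μ(2/r₁ − 1/a_t)] = 10.205 km/s.
First burn Δv₁ = |v_p − v₁| = 2.560 km/s.
At r₂, v₂ = √(μ/r₂) = 2.6751 km/s.
Transfer-orbit speed at r₂: v_a = √[μ(2/r₂ − 1/a_t)] = 1.2495 km/s.
Second burn Δv₂ = |v₂ − v_a| = 1.426 km/s.
Δv = Δv₁ + Δv₂ = 2.560 + 1.426 = 3.986 km/s.

Δv = 3.99 km/s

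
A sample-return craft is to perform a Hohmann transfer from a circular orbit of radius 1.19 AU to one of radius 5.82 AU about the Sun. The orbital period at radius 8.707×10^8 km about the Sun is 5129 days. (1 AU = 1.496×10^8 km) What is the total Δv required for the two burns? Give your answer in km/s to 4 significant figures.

From Kepler's third law T² = 4π²r³/μ at r = 8.707×10^8 km, T = 5129 days = 5129 × 86400 s = 4.431456×10^8 s: μ = 4π²r³/T² = 1.32700×10^11 km³/s².
In km: r₁ = 1.19 × 1.496×10^8 = 1.78024×10^8 km; r₂ = 5.82 × 1.496×10^8 = 8.70672×10^8 km.
Transfer-ellipse semi-major axis a_t = (r₁ + r₂)/2 = (1.78024×10^8 + 8.70672×10^8)/2 = 5.24348×10^8 km.
Circular speed at r₁: v₁ = √(μ/r₁) = √(1.32700×10^11/1.78024×10^8) = 27.3022 km/s.
Transfer-orbit speed at r₁ (vis-viva): v_p = √[μ(2/r₁ − 1/a_t)] = 35.1815 km/s.
First burn Δv₁ = |v_p − v₁| = 7.879 km/s.
At r₂, v₂ = √(μ/r₂) = 12.3455 km/s.
Transfer-orbit speed at r₂: v_a = √[μ(2/r₂ − 1/a_t)] = 7.19347 km/s.
Second burn Δv₂ = |v₂ − v_a| = 5.152 km/s.
Δv = Δv₁ + Δv₂ = 7.879 + 5.152 = 13.03 km/s.

Δv = 13.03 km/s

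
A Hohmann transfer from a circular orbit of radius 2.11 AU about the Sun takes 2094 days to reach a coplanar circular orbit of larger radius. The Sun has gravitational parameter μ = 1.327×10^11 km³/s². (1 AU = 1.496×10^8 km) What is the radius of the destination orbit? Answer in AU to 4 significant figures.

In km: r₁ = 2.11 × 1.496×10^8 = 3.15656×10^8 km.
Transfer time t = 2094 days = 1.809216×10^8 s, and t = π√(a_t³/μ).
So a_t = (μ t²/π²)^(1/3) = (1.327×10^11 × (1.809216×10^8)² / π²)^(1/3) = 7.6065×10^8 km.
Since a_t = (r₁ + r₂)/2, r₂ = 2a_t − r₁ = 2×7.6065×10^8 − 3.15656×10^8 = 1.205644×10^9 km.
In AU: r₂ = 1.205644×10^9 / 1.496×10^8 = 8.059 AU.

r₂ = 8.059 AU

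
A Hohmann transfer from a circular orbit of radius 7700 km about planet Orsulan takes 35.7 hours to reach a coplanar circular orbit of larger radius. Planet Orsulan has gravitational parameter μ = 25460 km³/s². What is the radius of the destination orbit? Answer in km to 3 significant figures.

Transfer time t = 35.7 hours = 1.2852×10^5 s, and t = π√(a_t³/μ).
So a_t = (μ t²/π²)^(1/3) = (25460 × (1.2852×10^5)² / π²)^(1/3) = 34927 km.
Since a_t = (r₁ + r₂)/2, r₂ = 2a_t − r₁ = 2×34927 − 7700 = 62154 km.

r₂ = 62200 km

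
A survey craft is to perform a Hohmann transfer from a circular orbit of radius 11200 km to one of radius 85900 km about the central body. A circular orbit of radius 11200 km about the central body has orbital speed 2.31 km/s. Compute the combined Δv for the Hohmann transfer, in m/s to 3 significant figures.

From the circular-orbit relation v² = μ/r at r = 11200 km: μ = v²r = (2.31)² × 11200 = 59764.3 km³/s².
Transfer-ellipse semi-major axis a_t = (r₁ + r₂)/2 = (11200 + 85900)/2 = 48550 km.
Circular speed at r₁: v₁ = √(μ/r₁) = √(59764.3/11200) = 2.3100 km/s.
Transfer-orbit speed at r₁ (vis-viva equation): v_p = √[μ(2/r₁ − 1/a_t)] = 3.0727 km/s.
First burn Δv₁ = |v_p − v₁| = 0.7627 km/s.
Circular speed at r₂: v₂ = √(μ/r₂) = 0.8341 km/s.
Transfer-orbit speed at r₂: v_a = √[μ(2/r₂ − 1/a_t)] = 0.4006 km/s.
Second burn Δv₂ = |v₂ − v_a| = 0.4335 km/s.
Δv = Δv₁ + Δv₂ = 0.7627 + 0.4335 = 1.196 km/s.

Δv = 1200 m/s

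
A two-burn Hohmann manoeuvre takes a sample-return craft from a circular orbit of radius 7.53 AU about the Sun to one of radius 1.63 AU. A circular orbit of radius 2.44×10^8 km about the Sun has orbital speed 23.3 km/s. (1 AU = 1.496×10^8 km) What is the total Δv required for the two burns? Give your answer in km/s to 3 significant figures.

From the circular-orbit relation v² = μ/r at r = 2.44×10^8 km: μ = v²r = (23.3)² × 2.44×10^8 = 1.32465×10^11 km³/s².
In km: r₁ = 7.53 × 1.496×10^8 = 1.126488×10^9 km; r₂ = 1.63 × 1.496×10^8 = 2.43848×10^8 km.
Transfer-ellipse semi-major axis a_t = (r₁ + r₂)/2 = (1.126488×10^9 + 2.43848×10^8)/2 = 6.85168×10^8 km.
At r₁ the circular-orbit speed is v₁ = √(μ/r₁) = 10.844 km/s.
On the transfer ellipse at r₁, v² = μ(2/r − 1/a) gives v_a = √[μ(2/r₁ − 1/a_t)] = 6.4692 km/s.
First burn Δv₁ = |v_a − v₁| = 4.375 km/s.
Circular speed at r₂: v₂ = √(μ/r₂) = 23.307 km/s.
Transfer-orbit speed at r₂: v_p = √[μ(2/r₂ − 1/a_t)] = 29.885 km/s.
Second burn Δv₂ = |v₂ − v_p| = 6.578 km/s.
Total Δv = Δv₁ + Δv₂ = 10.95 km/s.

Δv = 11.0 km/s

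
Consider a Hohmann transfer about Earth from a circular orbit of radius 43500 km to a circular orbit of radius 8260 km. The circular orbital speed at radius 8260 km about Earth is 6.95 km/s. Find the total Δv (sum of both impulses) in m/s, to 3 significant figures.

From the circular-orbit relation v² = μ/r at r = 8260 km: μ = v²r = (6.95)² × 8260 = 3.98979×10^5 km³/s².
The Hohmann ellipse has a_t = (r₁ + r₂)/2 = 25880 km.
At r₁ the circular-orbit speed is v₁ = √(μ/r₁) = 3.029 km/s.
Transfer-orbit speed at r₁ (vis-viva): v_a = √[μ(2/r₁ − 1/a_t)] = 1.711 km/s.
First burn Δv₁ = |v_a − v₁| = 1.318 km/s.
At r₂, v₂ = √(μ/r₂) = 6.950 km/s.
Transfer-orbit speed at r₂: v_p = √[μ(2/r₂ − 1/a_t)] = 9.010 km/s.
Second burn Δv₂ = |v₂ − v_p| = 2.060 km/s.
Total Δv = Δv₁ + Δv₂ = 3.378 km/s.

Δv = 3380 m/s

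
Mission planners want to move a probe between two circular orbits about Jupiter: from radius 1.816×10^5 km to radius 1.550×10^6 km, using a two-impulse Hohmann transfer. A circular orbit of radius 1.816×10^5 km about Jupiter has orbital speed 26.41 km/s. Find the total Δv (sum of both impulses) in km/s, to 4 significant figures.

From the circular-orbit relation v² = μ/r at r = 1.816×10^5 km: μ = v²r = (26.41)² × 1.816×10^5 = 1.26664×10^8 km³/s².
Semi-major axis of the transfer orbit: a_t = (1.816×10^5 + 1.550×10^6)/2 = 8.658×10^5 km.
At r₁ the circular-orbit speed is v₁ = √(μ/r₁) = 26.410 km/s.
Transfer-orbit speed at r₁ (v² = μ(2/r − 1/a)): v_p = √[μ(2/r₁ − 1/a_t)] = 35.337 km/s.
First burn Δv₁ = |v_p − v₁| = 8.927 km/s.
Circular speed at r₂: v₂ = √(μ/r₂) = 9.040 km/s.
Transfer-orbit speed at r₂: v_a = √[μ(2/r₂ − 1/a_t)] = 4.140 km/s.
Second burn Δv₂ = |v₂ − v_a| = 4.900 km/s.
Δv = Δv₁ + Δv₂ = 8.927 + 4.900 = 13.83 km/s.

Δv = 13.83 km/s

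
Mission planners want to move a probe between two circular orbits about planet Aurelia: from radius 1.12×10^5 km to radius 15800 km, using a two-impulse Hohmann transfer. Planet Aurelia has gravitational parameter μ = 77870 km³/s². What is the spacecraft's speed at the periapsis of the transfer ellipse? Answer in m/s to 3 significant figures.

v = 2940 m/s

Transfer-ellipse semi-major axis a_t = (r₁ + r₂)/2 = (1.120×10^5 + 15800)/2 = 63900 km.
At periapsis, r = 15800 km.
From the vis-viva equation, v = √[μ(2/r − 1/a_t)] = 2.939 km/s.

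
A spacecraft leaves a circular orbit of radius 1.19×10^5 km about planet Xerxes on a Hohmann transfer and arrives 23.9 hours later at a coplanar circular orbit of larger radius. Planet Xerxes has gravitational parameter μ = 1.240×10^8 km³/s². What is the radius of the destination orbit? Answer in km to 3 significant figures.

r₂ = 7.87×10^5 km

Transfer time t = 23.9 hours = 86040 s, and t = π√(a_t³/μ).
So a_t = (μ t²/π²)^(1/3) = (1.240×10^8 × (86040)² / π²)^(1/3) = 4.5308×10^5 km.
Since a_t = (r₁ + r₂)/2, r₂ = 2a_t − r₁ = 2×4.5308×10^5 − 1.190×10^5 = 7.8716×10^5 km.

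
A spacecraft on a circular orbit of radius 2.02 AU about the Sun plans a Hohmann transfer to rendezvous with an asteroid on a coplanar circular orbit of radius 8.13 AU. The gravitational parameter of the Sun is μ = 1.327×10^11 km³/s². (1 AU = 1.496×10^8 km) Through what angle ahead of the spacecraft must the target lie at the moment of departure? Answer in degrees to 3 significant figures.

In km: r₁ = 2.02 × 1.496×10^8 = 3.02192×10^8 km; r₂ = 8.13 × 1.496×10^8 = 1.216248×10^9 km.
Semi-major axis of the transfer orbit: a_t = (3.02192×10^8 + 1.216248×10^9)/2 = 7.5922×10^8 km.
The half-period of the transfer ellipse is t = π√(a_t³/μ) = 1.804122×10^8 s.
Target angular speed ω₂ = √(μ/r₂³) = 8.588202×10^-9 rad/s.
Angle swept by the target during transfer: ω₂·t = 1.54942 rad = 88.78°.
Arrival is 180° from departure on the ellipse, so φ = 180° − 88.78° = 91.2°.

φ = 91.2°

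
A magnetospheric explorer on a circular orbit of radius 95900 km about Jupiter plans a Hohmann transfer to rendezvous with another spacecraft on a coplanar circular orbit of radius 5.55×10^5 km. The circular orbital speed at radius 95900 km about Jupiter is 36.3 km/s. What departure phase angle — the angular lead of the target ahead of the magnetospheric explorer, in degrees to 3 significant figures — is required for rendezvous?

φ = 99.2°

From the circular-orbit relation v² = μ/r at r = 95900 km: μ = v²r = (36.3)² × 95900 = 1.26366×10^8 km³/s².
Transfer-ellipse semi-major axis a_t = (r₁ + r₂)/2 = (95900 + 5.550×10^5)/2 = 3.2545×10^5 km.
Transfer time t = π√(a_t³/μ) = 51887 s.
The target's mean motion on its circular orbit is ω₂ = √(μ/r₂³) = 2.7188×10^-5 rad/s.
Angle swept by the target during transfer: ω₂·t = 1.4107 rad = 80.83°.
The magnetospheric explorer traverses 180° on the transfer ellipse, so the target must lead by 180° − 80.83° = 99.2°.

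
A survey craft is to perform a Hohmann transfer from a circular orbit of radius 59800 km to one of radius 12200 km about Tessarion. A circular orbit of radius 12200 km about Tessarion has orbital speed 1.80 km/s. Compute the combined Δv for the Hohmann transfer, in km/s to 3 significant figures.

Δv = 0.860 km/s

From the circular-orbit relation v² = μ/r at r = 12200 km: μ = v²r = (1.80)² × 12200 = 39528.0 km³/s².
Semi-major axis of the transfer orbit: a_t = (59800 + 12200)/2 = 36000 km.
At r₁ the circular-orbit speed is v₁ = √(μ/r₁) = 0.8130 km/s.
Transfer-orbit speed at r₁ (vis-viva): v_a = √[μ(2/r₁ − 1/a_t)] = 0.4733 km/s.
First burn Δv₁ = |v_a − v₁| = 0.3397 km/s.
At r₂, v₂ = √(μ/r₂) = 1.8000 km/s.
Transfer-orbit speed at r₂: v_p = √[μ(2/r₂ − 1/a_t)] = 2.3199 km/s.
Second burn Δv₂ = |v₂ − v_p| = 0.5199 km/s.
Total Δv = Δv₁ + Δv₂ = 0.8596 km/s.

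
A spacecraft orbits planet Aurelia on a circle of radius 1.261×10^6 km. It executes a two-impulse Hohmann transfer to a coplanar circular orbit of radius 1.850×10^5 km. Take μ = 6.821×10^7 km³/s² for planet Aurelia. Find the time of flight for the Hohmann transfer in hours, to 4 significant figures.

t = 64.96 hours

Transfer-ellipse semi-major axis a_t = (r₁ + r₂)/2 = (1.261×10^6 + 1.850×10^5)/2 = 7.230×10^5 km.
Half the transfer-orbit period gives t = π√(a_t³/μ) = 2.3385×10^5 s.
Converting: 2.3385×10^5 s ÷ 3600 s/hour = 64.96 hours.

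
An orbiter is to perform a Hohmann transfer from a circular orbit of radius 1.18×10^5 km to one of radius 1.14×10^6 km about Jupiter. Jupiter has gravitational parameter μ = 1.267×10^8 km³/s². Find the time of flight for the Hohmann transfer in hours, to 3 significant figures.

t = 38.7 hours

The Hohmann ellipse has a_t = (r₁ + r₂)/2 = 6.290×10^5 km.
By Kepler's third law the transfer-orbit period is T = 2π√(a_t³/μ), so t = T/2 = 1.392×10^5 s.
Converting: 1.392×10^5 s ÷ 3600 s/hour = 38.7 hours.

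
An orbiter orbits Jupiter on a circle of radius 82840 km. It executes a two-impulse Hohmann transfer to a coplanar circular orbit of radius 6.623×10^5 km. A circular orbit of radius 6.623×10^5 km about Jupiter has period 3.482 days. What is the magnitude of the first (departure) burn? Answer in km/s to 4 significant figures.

Δv₁ = 13.04 km/s

From Kepler's third law T² = 4π²r³/μ at r = 6.623×10^5 km, T = 3.482 days = 3.482 × 86400 s = 3.008448×10^5 s: μ = 4π²r³/T² = 1.26718×10^8 km³/s².
Transfer-ellipse semi-major axis a_t = (r₁ + r₂)/2 = (82840 + 6.623×10^5)/2 = 3.7257×10^5 km.
Circular speed at r = 82840 km: v_c = √(μ/r) = 39.11 km/s.
Transfer-orbit speed at the same r (vis-viva, a = a_t): v_t = √[μ(2/r − 1/a_t)] = 52.15 km/s.
Δv₁ = |v_t − v_c| = |52.15 − 39.11| = 13.04 km/s.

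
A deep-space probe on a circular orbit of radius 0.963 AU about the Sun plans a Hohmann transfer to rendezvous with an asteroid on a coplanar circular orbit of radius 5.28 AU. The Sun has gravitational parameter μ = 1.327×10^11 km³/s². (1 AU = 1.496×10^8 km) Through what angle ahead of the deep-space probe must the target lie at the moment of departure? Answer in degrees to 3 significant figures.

φ = 98.2°

In km: r₁ = 0.963 × 1.496×10^8 = 1.440648×10^8 km; r₂ = 5.28 × 1.496×10^8 = 7.89888×10^8 km.
Semi-major axis of the transfer orbit: a_t = (1.440648×10^8 + 7.89888×10^8)/2 = 4.669764×10^8 km.
The half-period of the transfer ellipse is t = π√(a_t³/μ) = 8.703×10^7 s.
The target's mean motion on its circular orbit is ω₂ = √(μ/r₂³) = 1.641×10^-8 rad/s.
Angle swept by the target during transfer: ω₂·t = 1.428 rad = 81.82°.
Arrival is 180° from departure on the ellipse, so φ = 180° − 81.82° = 98.2°.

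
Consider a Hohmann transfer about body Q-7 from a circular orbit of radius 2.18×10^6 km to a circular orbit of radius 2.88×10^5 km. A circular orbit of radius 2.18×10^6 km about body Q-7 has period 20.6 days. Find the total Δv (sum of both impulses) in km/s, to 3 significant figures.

Δv = 10.9 km/s

From Kepler's third law T² = 4π²r³/μ at r = 2.18×10^6 km, T = 20.6 days = 20.6 × 86400 s = 1.77984×10^6 s: μ = 4π²r³/T² = 1.29112×10^8 km³/s².
Transfer-ellipse semi-major axis a_t = (r₁ + r₂)/2 = (2.180×10^6 + 2.880×10^5)/2 = 1.234×10^6 km.
Circular speed at r₁: v₁ = √(μ/r₁) = √(1.29112×10^8/2.180×10^6) = 7.696 km/s.
Transfer-orbit speed at r₁ (vis-viva equation): v_a = √[μ(2/r₁ − 1/a_t)] = 3.718 km/s.
First burn Δv₁ = |v_a − v₁| = 3.978 km/s.
At r₂, v₂ = √(μ/r₂) = 21.173 km/s.
Transfer-orbit speed at r₂: v_p = √[μ(2/r₂ − 1/a_t)] = 28.142 km/s.
Second burn Δv₂ = |v₂ − v_p| = 6.969 km/s.
Δv = Δv₁ + Δv₂ = 3.978 + 6.969 = 10.95 km/s.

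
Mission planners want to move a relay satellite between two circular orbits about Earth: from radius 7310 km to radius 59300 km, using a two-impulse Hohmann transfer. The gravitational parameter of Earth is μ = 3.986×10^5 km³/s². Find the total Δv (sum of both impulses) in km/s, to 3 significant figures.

Semi-major axis of the transfer orbit: a_t = (7310 + 59300)/2 = 33305 km.
At r₁ the circular-orbit speed is v₁ = √(μ/r₁) = 7.384 km/s.
Transfer-orbit speed at r₁ (vis-viva): v_p = √[μ(2/r₁ − 1/a_t)] = 9.853 km/s.
First burn Δv₁ = |v_p − v₁| = 2.469 km/s.
Circular speed at r₂: v₂ = √(μ/r₂) = 2.593 km/s.
Transfer-orbit speed at r₂: v_a = √[μ(2/r₂ − 1/a_t)] = 1.215 km/s.
Second burn Δv₂ = |v₂ − v_a| = 1.378 km/s.
Δv = Δv₁ + Δv₂ = 2.469 + 1.378 = 3.847 km/s.

Δv = 3.85 km/s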